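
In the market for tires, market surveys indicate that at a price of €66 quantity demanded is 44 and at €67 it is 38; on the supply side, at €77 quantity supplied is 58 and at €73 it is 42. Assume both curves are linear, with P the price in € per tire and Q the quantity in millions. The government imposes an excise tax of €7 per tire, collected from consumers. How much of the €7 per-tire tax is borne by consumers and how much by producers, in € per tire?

Demand slope: (38 − 44)/(67 − 66) = -6, so Qd = 440 − 6P.
Supply slope: (42 − 58)/(73 − 77) = 4, so Qs = 4P − 250.
Without the tax, 440 − 6P = 4P − 250 gives 10P = 690, so P* = €69 and Q* = 26.
With the tax collected from consumers, demand (in seller-price terms) shifts: Qd = 440 − 6(P + 7).
Solving gives Q = 9.2 with consumers paying €71.8 and producers receiving €64.8 (the €7 wedge).
Burden on consumers: €2.8; on producers: €4.2. (They sum to €7.)
The less price-elastic side of the market bears the larger share of a per-unit tax.

Consumers bear €2.8 per tire; producers bear €4.2 per tire.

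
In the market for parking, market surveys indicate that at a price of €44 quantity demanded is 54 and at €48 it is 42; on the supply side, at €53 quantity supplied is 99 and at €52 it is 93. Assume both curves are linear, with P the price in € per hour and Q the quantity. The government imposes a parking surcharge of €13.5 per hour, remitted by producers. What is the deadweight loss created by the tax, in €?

Demand slope: (42 − 54)/(48 − 44) = -3, so Qd = 186 − 3P.
Supply slope: (93 − 99)/(52 − 53) = 6, so Qs = 6P − 219.
Without the tax, 186 − 3P = 6P − 219 gives 9P = 405, so P* = €45 and Q* = 51.
With the tax collected from producers, supply shifts: Qs = 6(P − 13.5) − 219.
Solving gives Q = 24 with consumers paying €54 and producers receiving €40.5 (the €13.5 wedge).
Quantity falls by |ΔQ| = |51 − 24| = 27.
DWL = ½ · t · |ΔQ| = ½ · 13.5 · 27 = €182.25.

Deadweight loss = €182.25.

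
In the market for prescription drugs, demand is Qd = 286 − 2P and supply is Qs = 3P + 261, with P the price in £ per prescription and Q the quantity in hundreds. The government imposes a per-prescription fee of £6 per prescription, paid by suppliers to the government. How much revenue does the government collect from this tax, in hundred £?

Tax revenue = £1612.8 hundred.

Before the tax: set 286 − 2P = 3P + 261 → P* = £5, Q* = 276.
With the tax collected from suppliers, supply shifts: Qs = 3(P − 6) + 261.
Solving gives Q = 268.8 with consumers paying £8.6 and suppliers receiving £2.6 (the £6 wedge).
Revenue = t · Q = 6 · 268.8 = £1612.8.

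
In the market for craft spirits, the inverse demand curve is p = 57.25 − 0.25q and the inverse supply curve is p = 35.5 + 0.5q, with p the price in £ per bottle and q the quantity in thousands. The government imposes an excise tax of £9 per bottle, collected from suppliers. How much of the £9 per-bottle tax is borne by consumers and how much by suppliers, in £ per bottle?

Rewrite in direct form: qd = 229 − 4p and qs = 2p − 71.
Without the tax, 229 − 4p = 2p − 71 gives 6p = 300, so p* = £50 and q* = 29.
With the tax collected from suppliers, supply shifts: qs = 2(p − 9) − 71.
Solving gives q = 17 with consumers paying £53 and suppliers receiving £44 (the £9 wedge).
Burden on consumers: £3; on suppliers: £6. (They sum to £9.)

Consumers bear £3 per bottle; suppliers bear £6 per bottle.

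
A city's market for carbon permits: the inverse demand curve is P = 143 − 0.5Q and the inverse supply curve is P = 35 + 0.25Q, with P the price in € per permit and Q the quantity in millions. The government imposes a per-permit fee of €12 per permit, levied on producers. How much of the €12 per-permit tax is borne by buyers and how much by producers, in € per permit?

Buyers bear €8 per permit; producers bear €4 per permit.

Rewrite in direct form: Qd = 286 − 2P and Qs = 4P − 140.
Before the tax: set 286 − 2P = 4P − 140 → P* = €71, Q* = 144.
With the tax collected from producers, supply shifts: Qs = 4(P − 12) − 140.
Solving gives Q = 128 with buyers paying €79 and producers receiving €67 (the €12 wedge).
Burden on buyers: €8; on producers: €4. (They sum to €12.)
The less price-elastic side of the market bears the larger share of a per-unit tax.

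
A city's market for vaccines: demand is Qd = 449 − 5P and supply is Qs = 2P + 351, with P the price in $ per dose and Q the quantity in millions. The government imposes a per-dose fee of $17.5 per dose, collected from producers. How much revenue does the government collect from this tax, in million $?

Without the tax, 449 − 5P = 2P + 351 gives 7P = 98, so P* = $14 and Q* = 379.
With the tax collected from producers, supply shifts: Qs = 2(P − 17.5) + 351.
New equilibrium: buyers pay $19, producers receive $1.5, Q = 354. (Wedge: Pb − Ps = 17.5.)
Revenue = t · Q = 17.5 · 354 = $6195.

Tax revenue = $6195 million.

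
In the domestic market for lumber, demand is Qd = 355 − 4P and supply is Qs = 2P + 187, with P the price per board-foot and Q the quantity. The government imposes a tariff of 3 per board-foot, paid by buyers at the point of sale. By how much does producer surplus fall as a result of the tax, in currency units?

Without the tax, 355 − 4P = 2P + 187 gives 6P = 168, so P* = 28 and Q* = 243.
With the tax collected from buyers, demand (in seller-price terms) shifts: Qd = 355 − 4(P + 3).
New equilibrium: buyers pay 29, suppliers receive 26, Q = 239. (Wedge: Pb − Ps = 3.)
ΔPS is the trapezoid between Q = 239 and Q = 243 of height 2: ½ · (243 + 239) · 2 = 482.

Producer surplus falls by 482.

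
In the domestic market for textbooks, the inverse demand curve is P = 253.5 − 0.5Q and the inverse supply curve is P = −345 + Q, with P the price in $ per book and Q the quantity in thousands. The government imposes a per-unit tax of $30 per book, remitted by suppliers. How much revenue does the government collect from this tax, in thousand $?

Rewrite in direct form: Qd = 507 − 2P and Qs = P + 345.
Before the tax: set 507 − 2P = P + 345 → P* = $54, Q* = 399.
With the tax collected from suppliers, supply shifts: Qs = (P − 30) + 345.
New equilibrium: buyers pay $64, suppliers receive $34, Q = 379. (Wedge: Pb − Ps = 30.)
Revenue = t · Q = 30 · 379 = $11370.

Tax revenue = $11370 thousand.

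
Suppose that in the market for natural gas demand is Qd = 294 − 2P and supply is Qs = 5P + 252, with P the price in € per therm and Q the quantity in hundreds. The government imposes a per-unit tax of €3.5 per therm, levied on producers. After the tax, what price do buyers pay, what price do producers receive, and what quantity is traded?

Buyers pay €8.5; producers receive €5; quantity = 277.

Before the tax: set 294 − 2P = 5P + 252 → P* = €6, Q* = 282.
With the tax collected from producers, supply shifts: Qs = 5(P − 3.5) + 252.
New equilibrium: buyers pay €8.5, producers receive €5, Q = 277. (Wedge: Pb − Ps = 3.5.)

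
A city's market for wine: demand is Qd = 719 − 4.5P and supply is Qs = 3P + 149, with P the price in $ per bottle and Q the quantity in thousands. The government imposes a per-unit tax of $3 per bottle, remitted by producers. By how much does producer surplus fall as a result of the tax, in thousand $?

Without the tax, 719 − 4.5P = 3P + 149 gives 7.5P = 570, so P* = $76 and Q* = 377.
With the tax collected from producers, supply shifts: Qs = 3(P − 3) + 149.
Solving gives Q = 371.6 with consumers paying $77.2 and producers receiving $74.2 (the $3 wedge).
ΔPS is the trapezoid between Q = 371.6 and Q = 377 of height $1.8: ½ · (377 + 371.6) · 1.8 = $673.74.

Producer surplus falls by $673.74 thousand.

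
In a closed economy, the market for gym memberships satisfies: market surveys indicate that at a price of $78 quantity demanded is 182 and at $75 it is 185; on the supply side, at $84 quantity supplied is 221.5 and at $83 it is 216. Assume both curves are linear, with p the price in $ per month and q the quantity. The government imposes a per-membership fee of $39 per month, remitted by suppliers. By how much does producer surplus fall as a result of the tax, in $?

Producer surplus falls by $999.

Demand slope: (185 − 182)/(75 − 78) = -1, so qd = 260 − p.
Supply slope: (216 − 221.5)/(83 − 84) = 5.5, so qs = 5.5p − 240.5.
Before the tax: set 260 − p = 5.5p − 240.5 → p* = $77, q* = 183.
With the tax collected from suppliers, supply shifts: qs = 5.5(p − 39) − 240.5.
Solving gives q = 150 with buyers paying $110 and suppliers receiving $71 (the $39 wedge).
ΔPS is the trapezoid between Q = 150 and Q = 183 of height $6: ½ · (183 + 150) · 6 = $999.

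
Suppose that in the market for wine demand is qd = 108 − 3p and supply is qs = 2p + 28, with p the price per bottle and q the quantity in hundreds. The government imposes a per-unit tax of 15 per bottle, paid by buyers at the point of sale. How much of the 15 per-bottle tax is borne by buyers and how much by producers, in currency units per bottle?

Buyers bear 6 per bottle; producers bear 9 per bottle.

Without the tax, 108 − 3p = 2p + 28 gives 5p = 80, so p* = 16 and q* = 60.
With the tax collected from buyers, demand (in seller-price terms) shifts: qd = 108 − 3(p + 15).
New equilibrium: buyers pay 22, producers receive 7, q = 42. (Wedge: pb − ps = 15.)
Burden on buyers: 6; on producers: 9. (They sum to 15.)
The less price-elastic side of the market bears the larger share of a per-unit tax.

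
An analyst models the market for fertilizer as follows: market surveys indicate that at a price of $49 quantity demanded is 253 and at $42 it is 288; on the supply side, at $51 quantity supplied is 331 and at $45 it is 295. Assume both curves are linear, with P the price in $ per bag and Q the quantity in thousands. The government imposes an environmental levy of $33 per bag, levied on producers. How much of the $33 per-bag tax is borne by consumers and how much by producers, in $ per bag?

Demand slope: (288 − 253)/(42 − 49) = -5, so Qd = 498 − 5P.
Supply slope: (295 − 331)/(45 − 51) = 6, so Qs = 6P + 25.
Before the tax: set 498 − 5P = 6P + 25 → P* = $43, Q* = 283.
With the tax collected from producers, supply shifts: Qs = 6(P − 33) + 25.
Solving gives Q = 193 with consumers paying $61 and producers receiving $28 (the $33 wedge).
Burden on consumers: $18; on producers: $15. (They sum to $33.)
The less price-elastic side of the market bears the larger share of a per-unit tax.

Consumers bear $18 per bag; producers bear $15 per bag.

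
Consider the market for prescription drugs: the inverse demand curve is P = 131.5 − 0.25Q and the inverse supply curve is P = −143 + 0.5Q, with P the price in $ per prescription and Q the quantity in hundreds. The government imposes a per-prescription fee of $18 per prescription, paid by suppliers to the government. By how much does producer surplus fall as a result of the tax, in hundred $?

Producer surplus falls by $4248 hundred.

Inverting to Q(P) form: Qd = 526 − 4P; Qs = 2P + 286.
Without the tax, 526 − 4P = 2P + 286 gives 6P = 240, so P* = $40 and Q* = 366.
With the tax collected from suppliers, supply shifts: Qs = 2(P − 18) + 286.
Solving gives Q = 342 with consumers paying $46 and suppliers receiving $28 (the $18 wedge).
ΔPS is the trapezoid between Q = 342 and Q = 366 of height $12: ½ · (366 + 342) · 12 = $4248.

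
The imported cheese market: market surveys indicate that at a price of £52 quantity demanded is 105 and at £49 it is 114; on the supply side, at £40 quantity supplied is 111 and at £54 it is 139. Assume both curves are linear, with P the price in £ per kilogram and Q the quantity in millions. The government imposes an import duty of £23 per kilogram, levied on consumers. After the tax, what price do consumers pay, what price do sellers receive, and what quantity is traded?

Demand slope: (114 − 105)/(49 − 52) = -3, so Qd = 261 − 3P.
Supply slope: (139 − 111)/(54 − 40) = 2, so Qs = 2P + 31.
Before the tax: set 261 − 3P = 2P + 31 → P* = £46, Q* = 123.
With the tax collected from consumers, demand (in seller-price terms) shifts: Qd = 261 − 3(P + 23).
New equilibrium: consumers pay £55.2, sellers receive £32.2, Q = 95.4. (Wedge: Pb − Ps = 23.)

Consumers pay £55.2; sellers receive £32.2; quantity = 95.4.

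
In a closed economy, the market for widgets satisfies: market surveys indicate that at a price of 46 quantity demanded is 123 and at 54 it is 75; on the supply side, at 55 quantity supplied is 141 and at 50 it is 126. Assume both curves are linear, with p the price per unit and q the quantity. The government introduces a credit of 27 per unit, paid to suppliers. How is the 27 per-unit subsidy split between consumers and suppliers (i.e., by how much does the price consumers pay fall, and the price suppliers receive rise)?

Demand slope: (75 − 123)/(54 − 46) = -6, so qd = 399 − 6p.
Supply slope: (126 − 141)/(50 − 55) = 3, so qs = 3p − 24.
Without the subsidy, 399 − 6p = 3p − 24 gives 9p = 423, so p* = 47 and q* = 117.
With a per-unit subsidy paid to suppliers, each receives p + 27 per unit sold, so supply becomes qs = 3(p + 27) − 24.
New equilibrium: consumers pay 38, suppliers receive 65, q = 171. (Wedge: pb − ps = −27.)
Gain to consumers: 9; to suppliers: 18. (They sum to 27.)

Consumers gain 9 per unit; suppliers gain 18 per unit.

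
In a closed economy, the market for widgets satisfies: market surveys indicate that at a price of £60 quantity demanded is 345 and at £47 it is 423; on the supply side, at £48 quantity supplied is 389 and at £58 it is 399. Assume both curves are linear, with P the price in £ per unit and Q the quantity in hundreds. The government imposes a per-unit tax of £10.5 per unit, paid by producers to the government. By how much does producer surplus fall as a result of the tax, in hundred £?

Demand slope: (423 − 345)/(47 − 60) = -6, so Qd = 705 − 6P.
Supply slope: (399 − 389)/(58 − 48) = 1, so Qs = P + 341.
Without the tax, 705 − 6P = P + 341 gives 7P = 364, so P* = £52 and Q* = 393.
With the tax collected from producers, supply shifts: Qs = (P − 10.5) + 341.
Solving gives Q = 384 with consumers paying £53.5 and producers receiving £43 (the £10.5 wedge).
ΔPS is the trapezoid between Q = 384 and Q = 393 of height £9: ½ · (393 + 384) · 9 = £3496.5.

Producer surplus falls by £3496.5 hundred.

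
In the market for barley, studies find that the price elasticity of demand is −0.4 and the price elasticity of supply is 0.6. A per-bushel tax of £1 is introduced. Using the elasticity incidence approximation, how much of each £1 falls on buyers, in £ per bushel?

Incidence ratio: buyers' share ≈ εs / (εs + |εd|) = 0.6 / (0.6 + 0.4) = 0.6.
So buyers bear ≈ 0.6 × £1 = £0.6; sellers bear £0.4.

Buyers bear ≈ £0.6 per bushel.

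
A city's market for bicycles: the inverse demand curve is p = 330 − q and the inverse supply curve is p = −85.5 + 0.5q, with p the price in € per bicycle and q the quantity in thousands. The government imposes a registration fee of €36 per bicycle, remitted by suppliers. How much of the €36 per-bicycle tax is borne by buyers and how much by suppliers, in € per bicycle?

Rewrite in direct form: qd = 330 − p and qs = 2p + 171.
Without the tax, 330 − p = 2p + 171 gives 3p = 159, so p* = €53 and q* = 277.
With the tax collected from suppliers, supply shifts: qs = 2(p − 36) + 171.
New equilibrium: buyers pay €77, suppliers receive €41, q = 253. (Wedge: pb − ps = 36.)
Burden on buyers: €24; on suppliers: €12. (They sum to €36.)
The less price-elastic side of the market bears the larger share of a per-unit tax.

Buyers bear €24 per bicycle; suppliers bear €12 per bicycle.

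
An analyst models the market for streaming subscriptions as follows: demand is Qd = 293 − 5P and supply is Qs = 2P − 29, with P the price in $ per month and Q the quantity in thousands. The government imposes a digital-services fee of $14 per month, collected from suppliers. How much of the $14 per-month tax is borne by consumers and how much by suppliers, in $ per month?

Consumers bear $4 per month; suppliers bear $10 per month.

Without the tax, 293 − 5P = 2P − 29 gives 7P = 322, so P* = $46 and Q* = 63.
With the tax collected from suppliers, supply shifts: Qs = 2(P − 14) − 29.
New equilibrium: consumers pay $50, suppliers receive $36, Q = 43. (Wedge: Pb − Ps = 14.)
Burden on consumers: $4; on suppliers: $10. (They sum to $14.)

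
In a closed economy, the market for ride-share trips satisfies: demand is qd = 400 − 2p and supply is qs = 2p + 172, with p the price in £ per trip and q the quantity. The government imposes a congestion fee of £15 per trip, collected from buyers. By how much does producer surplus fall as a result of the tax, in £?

Producer surplus falls by £2088.75.

Before the tax: set 400 − 2p = 2p + 172 → p* = £57, q* = 286.
With the tax collected from buyers, demand (in seller-price terms) shifts: qd = 400 − 2(p + 15).
New equilibrium: buyers pay £64.5, producers receive £49.5, q = 271. (Wedge: pb − ps = 15.)
ΔPS is the trapezoid between Q = 271 and Q = 286 of height £7.5: ½ · (286 + 271) · 7.5 = £2088.75.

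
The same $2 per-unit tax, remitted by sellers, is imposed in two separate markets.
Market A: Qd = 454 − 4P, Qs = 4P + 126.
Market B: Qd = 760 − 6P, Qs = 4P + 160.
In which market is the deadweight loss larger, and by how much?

Market A: pre-tax P* = $41, Q* = 290; post-tax Q = 286; deadweight loss = $4.
Market B: pre-tax P* = $60, Q* = 400; post-tax Q = 395.2; deadweight loss = $4.8.
Difference: $4 vs $4.8 → market B is larger by $0.8.

Market B, by $0.8.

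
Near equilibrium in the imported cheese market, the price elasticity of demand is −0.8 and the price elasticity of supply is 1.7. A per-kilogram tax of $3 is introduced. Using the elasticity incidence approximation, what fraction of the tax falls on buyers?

Incidence ratio: buyers' share ≈ εs / (εs + |εd|) = 1.7 / (1.7 + 0.8) = 0.68.
Supply is the more elastic side, so buyers bear the larger share.

Buyers' share ≈ 0.68.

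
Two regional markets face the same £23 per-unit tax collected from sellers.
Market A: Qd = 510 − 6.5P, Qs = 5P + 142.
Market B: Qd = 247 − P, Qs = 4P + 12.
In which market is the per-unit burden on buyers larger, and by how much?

Market A: pre-tax P* = £32, Q* = 302; post-tax Q = 237; per-unit burden on buyers = £10.
Market B: pre-tax P* = £47, Q* = 200; post-tax Q = 181.6; per-unit burden on buyers = £18.4.
Difference: £10 vs £18.4 → market B is larger by £8.4.

Market B, by £8.4.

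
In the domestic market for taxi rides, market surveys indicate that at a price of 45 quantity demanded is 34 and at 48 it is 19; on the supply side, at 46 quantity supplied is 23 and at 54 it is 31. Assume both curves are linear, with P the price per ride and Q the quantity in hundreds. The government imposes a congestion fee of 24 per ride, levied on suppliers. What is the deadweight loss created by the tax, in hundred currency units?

Deadweight loss = 240 hundred.

Demand slope: (19 − 34)/(48 − 45) = -5, so Qd = 259 − 5P.
Supply slope: (31 − 23)/(54 − 46) = 1, so Qs = P − 23.
Without the tax, 259 − 5P = P − 23 gives 6P = 282, so P* = 47 and Q* = 24.
With the tax collected from suppliers, supply shifts: Qs = (P − 24) − 23.
New equilibrium: buyers pay 51, suppliers receive 27, Q = 4. (Wedge: Pb − Ps = 24.)
Quantity falls by |ΔQ| = |24 − 4| = 20.
DWL = ½ · t · |ΔQ| = ½ · 24 · 20 = 240.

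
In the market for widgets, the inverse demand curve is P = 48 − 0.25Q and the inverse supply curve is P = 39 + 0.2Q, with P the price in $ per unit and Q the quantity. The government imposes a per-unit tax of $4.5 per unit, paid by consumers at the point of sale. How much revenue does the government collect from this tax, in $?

Inverting to Q(P) form: Qd = 192 − 4P; Qs = 5P − 195.
Before the tax: set 192 − 4P = 5P − 195 → P* = $43, Q* = 20.
With the tax collected from consumers, demand (in seller-price terms) shifts: Qd = 192 − 4(P + 4.5).
New equilibrium: consumers pay $45.5, producers receive $41, Q = 10. (Wedge: Pb − Ps = 4.5.)
Revenue = t · Q = 4.5 · 10 = $45.

Tax revenue = $45.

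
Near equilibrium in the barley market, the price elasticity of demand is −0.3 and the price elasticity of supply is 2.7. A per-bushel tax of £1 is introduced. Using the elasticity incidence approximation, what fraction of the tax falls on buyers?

Incidence ratio: buyers' share ≈ εs / (εs + |εd|) = 2.7 / (2.7 + 0.3) = 0.9.
Supply is the more elastic side, so buyers bear the larger share.

Buyers' share ≈ 0.9.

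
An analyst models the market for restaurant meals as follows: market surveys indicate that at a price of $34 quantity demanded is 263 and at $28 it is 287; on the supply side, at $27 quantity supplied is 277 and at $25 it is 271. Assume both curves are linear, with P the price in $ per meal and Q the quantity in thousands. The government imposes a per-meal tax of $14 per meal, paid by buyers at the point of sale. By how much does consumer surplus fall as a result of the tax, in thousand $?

Consumer surplus falls by $1626 thousand.

Demand slope: (287 − 263)/(28 − 34) = -4, so Qd = 399 − 4P.
Supply slope: (271 − 277)/(25 − 27) = 3, so Qs = 3P + 196.
Before the tax: set 399 − 4P = 3P + 196 → P* = $29, Q* = 283.
With the tax collected from buyers, demand (in seller-price terms) shifts: Qd = 399 − 4(P + 14).
New equilibrium: buyers pay $35, sellers receive $21, Q = 259. (Wedge: Pb − Ps = 14.)
ΔCS is the trapezoid between Q = 259 and Q = 283 of height $6: ½ · (283 + 259) · 6 = $1626.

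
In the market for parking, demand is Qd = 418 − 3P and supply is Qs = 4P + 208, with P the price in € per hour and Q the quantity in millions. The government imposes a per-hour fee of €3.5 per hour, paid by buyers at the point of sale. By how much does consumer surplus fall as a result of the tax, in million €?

Consumer surplus falls by €650 million.

Before the tax: set 418 − 3P = 4P + 208 → P* = €30, Q* = 328.
With the tax collected from buyers, demand (in seller-price terms) shifts: Qd = 418 − 3(P + 3.5).
New equilibrium: buyers pay €32, suppliers receive €28.5, Q = 322. (Wedge: Pb − Ps = 3.5.)
ΔCS is the trapezoid between Q = 322 and Q = 328 of height €2: ½ · (328 + 322) · 2 = €650.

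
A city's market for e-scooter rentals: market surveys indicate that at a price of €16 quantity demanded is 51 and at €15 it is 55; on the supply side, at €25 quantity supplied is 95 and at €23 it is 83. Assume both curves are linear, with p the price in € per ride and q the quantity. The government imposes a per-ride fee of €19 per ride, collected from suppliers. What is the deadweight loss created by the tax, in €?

Deadweight loss = €433.2.

Demand slope: (55 − 51)/(15 − 16) = -4, so qd = 115 − 4p.
Supply slope: (83 − 95)/(23 − 25) = 6, so qs = 6p − 55.
Without the tax, 115 − 4p = 6p − 55 gives 10p = 170, so p* = €17 and q* = 47.
With the tax collected from suppliers, supply shifts: qs = 6(p − 19) − 55.
New equilibrium: consumers pay €28.4, suppliers receive €9.4, q = 1.4. (Wedge: pb − ps = 19.)
Quantity falls by |ΔQ| = |47 − 1.4| = 45.6.
DWL = ½ · t · |ΔQ| = ½ · 19 · 45.6 = €433.2.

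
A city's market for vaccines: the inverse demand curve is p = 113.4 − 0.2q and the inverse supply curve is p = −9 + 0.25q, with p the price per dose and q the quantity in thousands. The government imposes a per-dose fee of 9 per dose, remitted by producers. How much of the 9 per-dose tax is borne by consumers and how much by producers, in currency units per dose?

Consumers bear 4 per dose; producers bear 5 per dose.

Inverting to q(p) form: qd = 567 − 5p; qs = 4p + 36.
Without the tax, 567 − 5p = 4p + 36 gives 9p = 531, so p* = 59 and q* = 272.
With the tax collected from producers, supply shifts: qs = 4(p − 9) + 36.
New equilibrium: consumers pay 63, producers receive 54, q = 252. (Wedge: pb − ps = 9.)
Burden on consumers: 4; on producers: 5. (They sum to 9.)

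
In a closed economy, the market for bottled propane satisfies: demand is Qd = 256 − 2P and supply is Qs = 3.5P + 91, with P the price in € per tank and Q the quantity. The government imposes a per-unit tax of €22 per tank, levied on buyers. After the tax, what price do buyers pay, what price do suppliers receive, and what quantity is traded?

Without the tax, 256 − 2P = 3.5P + 91 gives 5.5P = 165, so P* = €30 and Q* = 196.
With the tax collected from buyers, demand (in seller-price terms) shifts: Qd = 256 − 2(P + 22).
Solving gives Q = 168 with buyers paying €44 and suppliers receiving €22 (the €22 wedge).
The less price-elastic side of the market bears the larger share of a per-unit tax.

Buyers pay €44; suppliers receive €22; quantity = 168.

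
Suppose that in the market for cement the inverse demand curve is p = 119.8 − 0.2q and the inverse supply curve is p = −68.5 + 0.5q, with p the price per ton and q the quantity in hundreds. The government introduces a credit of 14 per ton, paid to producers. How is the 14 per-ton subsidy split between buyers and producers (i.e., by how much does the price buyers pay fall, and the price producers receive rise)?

Buyers gain 4 per ton; producers gain 10 per ton.

Inverting to q(p) form: qd = 599 − 5p; qs = 2p + 137.
Before the subsidy: set 599 − 5p = 2p + 137 → p* = 66, q* = 269.
With a per-unit subsidy paid to producers, each receives p + 14 per unit sold, so supply becomes qs = 2(p + 14) + 137.
Solving gives q = 289 with buyers paying 62 and producers receiving 76 (the 14 wedge).
Gain to buyers: 4; to producers: 10. (They sum to 14.)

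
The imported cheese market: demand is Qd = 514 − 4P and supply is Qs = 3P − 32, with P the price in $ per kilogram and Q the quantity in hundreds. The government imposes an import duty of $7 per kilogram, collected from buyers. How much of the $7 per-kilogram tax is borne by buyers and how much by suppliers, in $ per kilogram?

Before the tax: set 514 − 4P = 3P − 32 → P* = $78, Q* = 202.
With the tax collected from buyers, demand (in seller-price terms) shifts: Qd = 514 − 4(P + 7).
New equilibrium: buyers pay $81, suppliers receive $74, Q = 190. (Wedge: Pb − Ps = 7.)
Burden on buyers: $3; on suppliers: $4. (They sum to $7.)
The less price-elastic side of the market bears the larger share of a per-unit tax.

Buyers bear $3 per kilogram; suppliers bear $4 per kilogram.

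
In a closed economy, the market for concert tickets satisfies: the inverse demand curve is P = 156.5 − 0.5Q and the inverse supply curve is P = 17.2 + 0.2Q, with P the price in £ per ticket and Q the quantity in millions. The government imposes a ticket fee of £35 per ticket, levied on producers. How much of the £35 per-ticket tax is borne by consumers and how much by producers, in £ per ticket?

Inverting to Q(P) form: Qd = 313 − 2P; Qs = 5P − 86.
Without the tax, 313 − 2P = 5P − 86 gives 7P = 399, so P* = £57 and Q* = 199.
With the tax collected from producers, supply shifts: Qs = 5(P − 35) − 86.
Solving gives Q = 149 with consumers paying £82 and producers receiving £47 (the £35 wedge).
Burden on consumers: £25; on producers: £10. (They sum to £35.)

Consumers bear £25 per ticket; producers bear £10 per ticket.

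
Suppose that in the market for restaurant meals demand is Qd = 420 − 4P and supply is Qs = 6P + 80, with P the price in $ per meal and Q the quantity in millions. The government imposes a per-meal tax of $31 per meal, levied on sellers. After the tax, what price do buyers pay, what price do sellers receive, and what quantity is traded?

Buyers pay $52.6; sellers receive $21.6; quantity = 209.6.

Before the tax: set 420 − 4P = 6P + 80 → P* = $34, Q* = 284.
With the tax collected from sellers, supply shifts: Qs = 6(P − 31) + 80.
New equilibrium: buyers pay $52.6, sellers receive $21.6, Q = 209.6. (Wedge: Pb − Ps = 31.)
The less price-elastic side of the market bears the larger share of a per-unit tax.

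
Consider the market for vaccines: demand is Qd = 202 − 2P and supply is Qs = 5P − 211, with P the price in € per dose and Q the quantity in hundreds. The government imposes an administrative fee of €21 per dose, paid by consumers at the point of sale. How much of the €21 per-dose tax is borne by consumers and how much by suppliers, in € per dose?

Consumers bear €15 per dose; suppliers bear €6 per dose.

Before the tax: set 202 − 2P = 5P − 211 → P* = €59, Q* = 84.
With the tax collected from consumers, demand (in seller-price terms) shifts: Qd = 202 − 2(P + 21).
Solving gives Q = 54 with consumers paying €74 and suppliers receiving €53 (the €21 wedge).
Burden on consumers: €15; on suppliers: €6. (They sum to €21.)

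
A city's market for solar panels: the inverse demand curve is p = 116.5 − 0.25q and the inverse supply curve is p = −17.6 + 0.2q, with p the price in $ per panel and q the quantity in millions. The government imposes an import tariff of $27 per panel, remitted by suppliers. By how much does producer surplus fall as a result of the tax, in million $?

Rewrite in direct form: qd = 466 − 4p and qs = 5p + 88.
Without the tax, 466 − 4p = 5p + 88 gives 9p = 378, so p* = $42 and q* = 298.
With the tax collected from suppliers, supply shifts: qs = 5(p − 27) + 88.
New equilibrium: buyers pay $57, suppliers receive $30, q = 238. (Wedge: pb − ps = 27.)
ΔPS is the trapezoid between Q = 238 and Q = 298 of height $12: ½ · (298 + 238) · 12 = $3216.

Producer surplus falls by $3216 million.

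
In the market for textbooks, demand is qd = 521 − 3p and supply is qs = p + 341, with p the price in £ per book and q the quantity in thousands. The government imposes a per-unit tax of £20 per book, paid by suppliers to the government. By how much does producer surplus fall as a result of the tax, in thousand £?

Producer surplus falls by £5677.5 thousand.

Without the tax, 521 − 3p = p + 341 gives 4p = 180, so p* = £45 and q* = 386.
With the tax collected from suppliers, supply shifts: qs = (p − 20) + 341.
Solving gives q = 371 with consumers paying £50 and suppliers receiving £30 (the £20 wedge).
ΔPS is the trapezoid between Q = 371 and Q = 386 of height £15: ½ · (386 + 371) · 15 = £5677.5.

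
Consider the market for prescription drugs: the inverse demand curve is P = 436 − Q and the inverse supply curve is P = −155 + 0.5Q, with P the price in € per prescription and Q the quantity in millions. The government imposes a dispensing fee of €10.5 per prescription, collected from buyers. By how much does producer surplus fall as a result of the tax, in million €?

Inverting to Q(P) form: Qd = 436 − P; Qs = 2P + 310.
Without the tax, 436 − P = 2P + 310 gives 3P = 126, so P* = €42 and Q* = 394.
With the tax collected from buyers, demand (in seller-price terms) shifts: Qd = 436 − (P + 10.5).
New equilibrium: buyers pay €49, sellers receive €38.5, Q = 387. (Wedge: Pb − Ps = 10.5.)
ΔPS is the trapezoid between Q = 387 and Q = 394 of height €3.5: ½ · (394 + 387) · 3.5 = €1366.75.

Producer surplus falls by €1366.75 million.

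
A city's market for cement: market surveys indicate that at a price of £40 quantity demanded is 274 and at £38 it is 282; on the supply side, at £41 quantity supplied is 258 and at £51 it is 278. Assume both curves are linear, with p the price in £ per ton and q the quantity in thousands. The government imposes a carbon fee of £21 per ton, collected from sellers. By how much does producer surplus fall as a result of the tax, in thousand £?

Demand slope: (282 − 274)/(38 − 40) = -4, so qd = 434 − 4p.
Supply slope: (278 − 258)/(51 − 41) = 2, so qs = 2p + 176.
Without the tax, 434 − 4p = 2p + 176 gives 6p = 258, so p* = £43 and q* = 262.
With the tax collected from sellers, supply shifts: qs = 2(p − 21) + 176.
New equilibrium: buyers pay £50, sellers receive £29, q = 234. (Wedge: pb − ps = 21.)
ΔPS is the trapezoid between Q = 234 and Q = 262 of height £14: ½ · (262 + 234) · 14 = £3472.

Producer surplus falls by £3472 thousand.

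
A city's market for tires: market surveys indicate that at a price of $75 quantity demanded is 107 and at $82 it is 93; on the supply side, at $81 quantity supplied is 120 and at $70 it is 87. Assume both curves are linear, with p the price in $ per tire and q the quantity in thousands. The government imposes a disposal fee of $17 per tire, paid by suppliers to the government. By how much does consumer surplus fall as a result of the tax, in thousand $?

Demand slope: (93 − 107)/(82 − 75) = -2, so qd = 257 − 2p.
Supply slope: (87 − 120)/(70 − 81) = 3, so qs = 3p − 123.
Without the tax, 257 − 2p = 3p − 123 gives 5p = 380, so p* = $76 and q* = 105.
With the tax collected from suppliers, supply shifts: qs = 3(p − 17) − 123.
New equilibrium: buyers pay $86.2, suppliers receive $69.2, q = 84.6. (Wedge: pb − ps = 17.)
ΔCS is the trapezoid between Q = 84.6 and Q = 105 of height $10.2: ½ · (105 + 84.6) · 10.2 = $966.96.

Consumer surplus falls by $966.96 thousand.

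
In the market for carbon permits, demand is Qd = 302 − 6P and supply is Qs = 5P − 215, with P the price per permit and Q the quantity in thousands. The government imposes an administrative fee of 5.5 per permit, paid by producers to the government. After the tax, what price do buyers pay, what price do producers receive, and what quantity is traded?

Buyers pay 49.5; producers receive 44; quantity = 5.

Without the tax, 302 − 6P = 5P − 215 gives 11P = 517, so P* = 47 and Q* = 20.
With the tax collected from producers, supply shifts: Qs = 5(P − 5.5) − 215.
Solving gives Q = 5 with buyers paying 49.5 and producers receiving 44 (the 5.5 wedge).
The less price-elastic side of the market bears the larger share of a per-unit tax.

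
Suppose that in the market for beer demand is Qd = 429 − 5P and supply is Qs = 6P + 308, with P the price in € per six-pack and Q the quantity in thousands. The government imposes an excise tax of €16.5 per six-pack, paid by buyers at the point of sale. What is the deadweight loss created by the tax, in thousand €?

Deadweight loss = €371.25 thousand.

Without the tax, 429 − 5P = 6P + 308 gives 11P = 121, so P* = €11 and Q* = 374.
With the tax collected from buyers, demand (in seller-price terms) shifts: Qd = 429 − 5(P + 16.5).
Solving gives Q = 329 with buyers paying €20 and suppliers receiving €3.5 (the €16.5 wedge).
Quantity falls by |ΔQ| = |374 − 329| = 45.
DWL = ½ · t · |ΔQ| = ½ · 16.5 · 45 = €371.25.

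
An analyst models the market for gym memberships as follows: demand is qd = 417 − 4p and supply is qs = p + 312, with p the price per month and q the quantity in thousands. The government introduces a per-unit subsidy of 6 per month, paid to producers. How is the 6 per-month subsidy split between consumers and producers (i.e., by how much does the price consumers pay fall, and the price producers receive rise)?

Before the subsidy: set 417 − 4p = p + 312 → p* = 21, q* = 333.
With a per-unit subsidy paid to producers, each receives p + 6 per unit sold, so supply becomes qs = (p + 6) + 312.
Solving gives q = 337.8 with consumers paying 19.8 and producers receiving 25.8 (the 6 wedge).
Gain to consumers: 1.2; to producers: 4.8. (They sum to 6.)

Consumers gain 1.2 per month; producers gain 4.8 per month.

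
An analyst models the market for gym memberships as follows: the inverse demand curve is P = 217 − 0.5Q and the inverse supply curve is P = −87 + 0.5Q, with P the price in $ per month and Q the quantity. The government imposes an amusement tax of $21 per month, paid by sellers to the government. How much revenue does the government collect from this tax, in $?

Tax revenue = $5943.

Rewrite in direct form: Qd = 434 − 2P and Qs = 2P + 174.
Without the tax, 434 − 2P = 2P + 174 gives 4P = 260, so P* = $65 and Q* = 304.
With the tax collected from sellers, supply shifts: Qs = 2(P − 21) + 174.
Solving gives Q = 283 with buyers paying $75.5 and sellers receiving $54.5 (the $21 wedge).
Revenue = t · Q = 21 · 283 = $5943.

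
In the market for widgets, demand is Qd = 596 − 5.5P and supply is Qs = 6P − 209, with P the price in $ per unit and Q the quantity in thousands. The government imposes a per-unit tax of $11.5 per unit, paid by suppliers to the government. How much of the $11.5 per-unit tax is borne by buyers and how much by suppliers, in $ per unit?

Buyers bear $6 per unit; suppliers bear $5.5 per unit.

Before the tax: set 596 − 5.5P = 6P − 209 → P* = $70, Q* = 211.
With the tax collected from suppliers, supply shifts: Qs = 6(P − 11.5) − 209.
Solving gives Q = 178 with buyers paying $76 and suppliers receiving $64.5 (the $11.5 wedge).
Burden on buyers: $6; on suppliers: $5.5. (They sum to $11.5.)
The less price-elastic side of the market bears the larger share of a per-unit tax.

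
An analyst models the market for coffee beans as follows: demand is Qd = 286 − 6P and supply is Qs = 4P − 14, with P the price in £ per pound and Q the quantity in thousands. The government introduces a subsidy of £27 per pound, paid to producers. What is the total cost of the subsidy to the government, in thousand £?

Before the subsidy: set 286 − 6P = 4P − 14 → P* = £30, Q* = 106.
With a per-unit subsidy paid to producers, each receives P + 27 per unit sold, so supply becomes Qs = 4(P + 27) − 14.
New equilibrium: buyers pay £19.2, producers receive £46.2, Q = 170.8. (Wedge: Pb − Ps = −27.)
Outlay = t · Q = 27 · 170.8 = £4611.6.

Government outlay = £4611.6 thousand.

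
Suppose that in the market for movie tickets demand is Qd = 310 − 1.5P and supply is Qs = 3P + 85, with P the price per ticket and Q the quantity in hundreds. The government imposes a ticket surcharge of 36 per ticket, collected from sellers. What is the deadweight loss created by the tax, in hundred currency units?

Before the tax: set 310 − 1.5P = 3P + 85 → P* = 50, Q* = 235.
With the tax collected from sellers, supply shifts: Qs = 3(P − 36) + 85.
New equilibrium: consumers pay 74, sellers receive 38, Q = 199. (Wedge: Pb − Ps = 36.)
Quantity falls by |ΔQ| = |235 − 199| = 36.
DWL = ½ · t · |ΔQ| = ½ · 36 · 36 = 648.

Deadweight loss = 648 hundred.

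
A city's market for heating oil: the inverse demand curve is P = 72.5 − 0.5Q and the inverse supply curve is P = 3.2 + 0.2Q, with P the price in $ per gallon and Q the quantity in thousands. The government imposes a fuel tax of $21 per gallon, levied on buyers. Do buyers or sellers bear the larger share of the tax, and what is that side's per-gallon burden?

Buyers bear the larger share: $15 per gallon.

Rewrite in direct form: Qd = 145 − 2P and Qs = 5P − 16.
Without the tax, 145 − 2P = 5P − 16 gives 7P = 161, so P* = $23 and Q* = 99.
With the tax collected from buyers, demand (in seller-price terms) shifts: Qd = 145 − 2(P + 21).
New equilibrium: buyers pay $38, sellers receive $17, Q = 69. (Wedge: Pb − Ps = 21.)
Per-gallon burden: buyers $15, sellers $6.
Buyers take the larger share because demand is less price-elastic here (demand slope 2 vs supply slope 5).
The less price-elastic side of the market bears the larger share of a per-unit tax.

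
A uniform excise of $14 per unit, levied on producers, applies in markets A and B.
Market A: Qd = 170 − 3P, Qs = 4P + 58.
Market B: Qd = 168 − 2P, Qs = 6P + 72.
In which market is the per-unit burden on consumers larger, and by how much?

Market A: pre-tax P* = $16, Q* = 122; post-tax Q = 98; per-unit burden on consumers = $8.
Market B: pre-tax P* = $12, Q* = 144; post-tax Q = 123; per-unit burden on consumers = $10.5.
Difference: $8 vs $10.5 → market B is larger by $2.5.

Market B, by $2.5.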